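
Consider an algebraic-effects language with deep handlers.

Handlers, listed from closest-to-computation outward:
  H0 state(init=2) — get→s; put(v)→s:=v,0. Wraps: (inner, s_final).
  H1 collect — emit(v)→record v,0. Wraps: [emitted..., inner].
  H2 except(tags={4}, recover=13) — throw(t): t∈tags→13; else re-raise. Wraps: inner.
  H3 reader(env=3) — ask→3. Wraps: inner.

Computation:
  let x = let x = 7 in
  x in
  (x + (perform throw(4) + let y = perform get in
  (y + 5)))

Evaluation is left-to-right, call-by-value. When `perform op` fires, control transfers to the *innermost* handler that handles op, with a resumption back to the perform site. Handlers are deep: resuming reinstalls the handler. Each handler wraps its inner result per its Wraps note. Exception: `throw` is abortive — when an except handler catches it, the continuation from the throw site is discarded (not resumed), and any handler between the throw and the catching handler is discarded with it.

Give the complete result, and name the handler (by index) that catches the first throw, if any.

Evaluation trace:
throw(4) @ H2 caught ⇒ 13
H3 returns 13
= 13

Answer: 13 ; first throw caught by: H2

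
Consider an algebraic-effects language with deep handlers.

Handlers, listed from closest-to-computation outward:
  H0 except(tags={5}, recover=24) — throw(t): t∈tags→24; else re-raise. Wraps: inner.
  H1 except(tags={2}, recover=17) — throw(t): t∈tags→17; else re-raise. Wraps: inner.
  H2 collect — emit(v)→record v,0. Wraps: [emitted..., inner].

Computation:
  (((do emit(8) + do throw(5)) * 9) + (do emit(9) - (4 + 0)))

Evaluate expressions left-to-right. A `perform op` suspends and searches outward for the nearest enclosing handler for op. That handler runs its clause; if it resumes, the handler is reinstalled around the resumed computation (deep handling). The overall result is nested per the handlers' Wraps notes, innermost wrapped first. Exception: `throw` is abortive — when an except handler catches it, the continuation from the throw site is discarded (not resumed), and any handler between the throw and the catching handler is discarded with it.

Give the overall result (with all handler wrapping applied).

Answer: [8, 24]

Evaluation trace:
emit(8) @ H2 ⇒ out+=8
throw(5) @ H0 caught ⇒ 24
H1 returns 24
H2 returns [8, 24]
= [8, 24]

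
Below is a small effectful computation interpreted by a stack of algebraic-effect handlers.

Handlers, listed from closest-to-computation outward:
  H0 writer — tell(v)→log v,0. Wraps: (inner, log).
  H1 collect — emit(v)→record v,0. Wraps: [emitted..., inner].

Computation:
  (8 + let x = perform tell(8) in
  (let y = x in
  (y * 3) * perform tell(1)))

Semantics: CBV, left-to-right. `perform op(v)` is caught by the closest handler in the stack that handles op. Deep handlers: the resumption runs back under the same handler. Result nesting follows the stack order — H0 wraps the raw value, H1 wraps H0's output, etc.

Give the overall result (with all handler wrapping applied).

Evaluation trace:
tell(8) @ H0 ⇒ log+=8
tell(1) @ H0 ⇒ log+=1
H0 returns (8, (8, 1))
H1 returns [(8, (8, 1))]
= [(8, (8, 1))]

Answer: [(8, (8, 1))]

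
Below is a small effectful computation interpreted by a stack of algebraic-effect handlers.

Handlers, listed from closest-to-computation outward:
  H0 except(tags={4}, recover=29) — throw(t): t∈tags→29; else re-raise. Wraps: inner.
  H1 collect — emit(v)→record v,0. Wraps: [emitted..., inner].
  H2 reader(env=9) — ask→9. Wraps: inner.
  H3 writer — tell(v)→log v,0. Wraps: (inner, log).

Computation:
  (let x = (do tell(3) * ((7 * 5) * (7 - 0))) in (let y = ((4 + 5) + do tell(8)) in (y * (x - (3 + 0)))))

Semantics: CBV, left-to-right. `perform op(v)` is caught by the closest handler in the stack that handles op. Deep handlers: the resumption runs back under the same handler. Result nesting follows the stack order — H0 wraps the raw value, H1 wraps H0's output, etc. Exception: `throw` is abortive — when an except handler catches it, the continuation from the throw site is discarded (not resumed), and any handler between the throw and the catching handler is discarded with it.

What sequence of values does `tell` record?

Working:
tell(3) @ H3 ⇒ log+=3
tell(8) @ H3 ⇒ log+=8
H0 returns -27
H1 returns [-27]
H2 returns [-27]
H3 returns ([-27], (3, 8))
= ([-27], (3, 8))

Answer: (3, 8)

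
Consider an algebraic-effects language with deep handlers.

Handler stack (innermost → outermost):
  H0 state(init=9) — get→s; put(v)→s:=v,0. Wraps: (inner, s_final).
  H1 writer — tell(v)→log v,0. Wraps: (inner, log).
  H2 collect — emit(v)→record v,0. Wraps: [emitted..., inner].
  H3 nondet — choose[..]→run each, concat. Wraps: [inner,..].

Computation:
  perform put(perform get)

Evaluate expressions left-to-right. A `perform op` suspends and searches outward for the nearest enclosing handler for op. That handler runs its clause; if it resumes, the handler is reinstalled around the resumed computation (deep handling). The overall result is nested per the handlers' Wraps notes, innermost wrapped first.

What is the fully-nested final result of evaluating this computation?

Evaluation trace:
get @ H0 ⇒ 9
put(9) @ H0 ⇒ s:=9
H0 returns (0, 9)
H1 returns ((0, 9), ())
H2 returns [((0, 9), ())]
H3 returns [[((0, 9), ())]]
= [[((0, 9), ())]]

Answer: [[((0, 9), ())]]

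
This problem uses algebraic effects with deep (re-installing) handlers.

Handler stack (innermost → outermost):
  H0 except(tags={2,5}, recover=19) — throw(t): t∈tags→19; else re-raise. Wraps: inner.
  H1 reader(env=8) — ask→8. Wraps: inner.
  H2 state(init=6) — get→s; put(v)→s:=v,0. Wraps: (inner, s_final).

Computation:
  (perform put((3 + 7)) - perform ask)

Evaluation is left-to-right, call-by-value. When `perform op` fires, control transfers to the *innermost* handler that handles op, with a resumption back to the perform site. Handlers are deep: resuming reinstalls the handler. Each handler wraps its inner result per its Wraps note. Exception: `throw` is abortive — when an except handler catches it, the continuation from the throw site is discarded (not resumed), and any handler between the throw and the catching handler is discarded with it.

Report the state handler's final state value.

Answer: 10

Step-by-step:
put(10) @ H2 ⇒ s:=10
ask @ H1 ⇒ 8
H0 returns -8
H1 returns -8
H2 returns (-8, 10)
= (-8, 10)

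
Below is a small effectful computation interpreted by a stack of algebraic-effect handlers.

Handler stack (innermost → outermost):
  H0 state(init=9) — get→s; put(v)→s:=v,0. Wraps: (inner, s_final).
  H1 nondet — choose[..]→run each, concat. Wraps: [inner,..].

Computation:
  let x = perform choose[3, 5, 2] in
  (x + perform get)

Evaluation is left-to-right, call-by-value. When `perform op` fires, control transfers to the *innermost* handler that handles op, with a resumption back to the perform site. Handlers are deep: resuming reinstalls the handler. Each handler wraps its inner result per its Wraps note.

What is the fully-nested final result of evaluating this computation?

Answer: [(12, 9), (14, 9), (11, 9)]

Working:
choose[3, 5, 2] @ H1
  branch[0] choose=3:
    get @ H0 ⇒ 9
    H0 returns (12, 9)
    H1 returns [(12, 9)]
  branch[1] choose=5:
    get @ H0 ⇒ 9
    H0 returns (14, 9)
    H1 returns [(14, 9)]
  branch[2] choose=2:
    get @ H0 ⇒ 9
    H0 returns (11, 9)
    H1 returns [(11, 9)]
= [(12, 9), (14, 9), (11, 9)]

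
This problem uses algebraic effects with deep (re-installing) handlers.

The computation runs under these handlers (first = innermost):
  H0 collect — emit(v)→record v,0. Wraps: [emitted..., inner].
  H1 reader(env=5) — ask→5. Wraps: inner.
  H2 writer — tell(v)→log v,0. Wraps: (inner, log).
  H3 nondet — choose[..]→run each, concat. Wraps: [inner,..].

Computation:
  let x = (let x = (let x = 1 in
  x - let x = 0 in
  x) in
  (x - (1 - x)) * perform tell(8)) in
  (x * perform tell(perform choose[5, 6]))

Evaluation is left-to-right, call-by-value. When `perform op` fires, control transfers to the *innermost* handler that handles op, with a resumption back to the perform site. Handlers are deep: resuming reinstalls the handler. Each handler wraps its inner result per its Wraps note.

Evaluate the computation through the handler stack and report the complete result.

Step-by-step:
tell(8) @ H2 ⇒ log+=8
choose[5, 6] @ H3
  branch[0] choose=5:
    tell(5) @ H2 ⇒ log+=5
    H0 returns [0]
    H1 returns [0]
    H2 returns ([0], (8, 5))
    H3 returns [([0], (8, 5))]
  branch[1] choose=6:
    tell(6) @ H2 ⇒ log+=6
    H0 returns [0]
    H1 returns [0]
    H2 returns ([0], (8, 6))
    H3 returns [([0], (8, 6))]
= [([0], (8, 5)), ([0], (8, 6))]

Answer: [([0], (8, 5)), ([0], (8, 6))]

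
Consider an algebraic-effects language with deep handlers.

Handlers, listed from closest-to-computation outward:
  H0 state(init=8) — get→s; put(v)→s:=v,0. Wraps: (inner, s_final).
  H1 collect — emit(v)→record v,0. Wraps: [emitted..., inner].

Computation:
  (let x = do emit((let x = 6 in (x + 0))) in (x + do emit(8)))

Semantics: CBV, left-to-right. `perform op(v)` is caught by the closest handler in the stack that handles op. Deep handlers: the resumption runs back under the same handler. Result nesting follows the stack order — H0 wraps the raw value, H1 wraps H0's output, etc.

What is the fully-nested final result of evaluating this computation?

Answer: [6, 8, (0, 8)]

Step-by-step:
emit(6) @ H1 ⇒ out+=6
emit(8) @ H1 ⇒ out+=8
H0 returns (0, 8)
H1 returns [6, 8, (0, 8)]
= [6, 8, (0, 8)]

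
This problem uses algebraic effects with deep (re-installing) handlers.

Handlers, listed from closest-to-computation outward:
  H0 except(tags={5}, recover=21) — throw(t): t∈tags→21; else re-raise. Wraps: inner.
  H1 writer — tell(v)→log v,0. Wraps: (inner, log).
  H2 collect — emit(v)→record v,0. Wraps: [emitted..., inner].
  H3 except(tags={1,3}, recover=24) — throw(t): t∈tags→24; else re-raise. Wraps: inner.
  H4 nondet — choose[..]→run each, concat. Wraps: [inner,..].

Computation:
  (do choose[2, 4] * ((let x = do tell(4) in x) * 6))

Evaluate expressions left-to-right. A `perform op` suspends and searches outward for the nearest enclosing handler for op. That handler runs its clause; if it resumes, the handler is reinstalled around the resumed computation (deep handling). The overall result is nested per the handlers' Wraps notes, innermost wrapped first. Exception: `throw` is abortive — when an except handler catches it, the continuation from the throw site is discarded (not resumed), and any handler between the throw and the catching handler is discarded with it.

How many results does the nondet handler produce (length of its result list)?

Working:
choose[2, 4] @ H4
  branch[0] choose=2:
    tell(4) @ H1 ⇒ log+=4
    H0 returns 0
    H1 returns (0, (4))
    H2 returns [(0, (4))]
    H3 returns [(0, (4))]
    H4 returns [[(0, (4))]]
  branch[1] choose=4:
    tell(4) @ H1 ⇒ log+=4
    H0 returns 0
    H1 returns (0, (4))
    H2 returns [(0, (4))]
    H3 returns [(0, (4))]
    H4 returns [[(0, (4))]]
= [[(0, (4))], [(0, (4))]]

Answer: 2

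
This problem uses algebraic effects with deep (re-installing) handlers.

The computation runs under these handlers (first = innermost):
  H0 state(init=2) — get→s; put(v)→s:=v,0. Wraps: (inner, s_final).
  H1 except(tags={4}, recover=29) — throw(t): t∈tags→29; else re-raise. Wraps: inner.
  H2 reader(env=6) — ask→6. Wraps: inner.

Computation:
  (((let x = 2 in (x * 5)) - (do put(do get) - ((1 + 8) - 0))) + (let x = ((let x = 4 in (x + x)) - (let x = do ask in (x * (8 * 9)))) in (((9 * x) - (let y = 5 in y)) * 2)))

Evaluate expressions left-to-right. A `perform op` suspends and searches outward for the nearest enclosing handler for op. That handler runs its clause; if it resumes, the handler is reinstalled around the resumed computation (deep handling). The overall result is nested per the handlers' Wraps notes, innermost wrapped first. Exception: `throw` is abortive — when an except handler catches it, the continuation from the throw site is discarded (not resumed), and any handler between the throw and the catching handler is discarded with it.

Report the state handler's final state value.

Step-by-step:
get @ H0 ⇒ 2
put(2) @ H0 ⇒ s:=2
ask @ H2 ⇒ 6
H0 returns (-7623, 2)
H1 returns (-7623, 2)
H2 returns (-7623, 2)
= (-7623, 2)

Answer: 2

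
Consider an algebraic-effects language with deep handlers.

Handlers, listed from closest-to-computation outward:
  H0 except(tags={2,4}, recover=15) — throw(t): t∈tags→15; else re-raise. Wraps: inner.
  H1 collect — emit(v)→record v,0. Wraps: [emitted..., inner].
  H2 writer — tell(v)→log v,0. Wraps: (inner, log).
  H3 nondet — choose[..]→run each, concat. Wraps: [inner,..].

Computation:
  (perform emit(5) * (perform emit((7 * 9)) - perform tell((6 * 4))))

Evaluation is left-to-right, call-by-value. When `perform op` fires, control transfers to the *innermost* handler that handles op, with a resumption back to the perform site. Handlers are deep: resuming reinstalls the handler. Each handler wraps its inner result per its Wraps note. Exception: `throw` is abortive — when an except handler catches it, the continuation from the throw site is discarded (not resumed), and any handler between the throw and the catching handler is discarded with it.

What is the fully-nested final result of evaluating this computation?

Working:
emit(5) @ H1 ⇒ out+=5
emit(63) @ H1 ⇒ out+=63
tell(24) @ H2 ⇒ log+=24
H0 returns 0
H1 returns [5, 63, 0]
H2 returns ([5, 63, 0], (24))
H3 returns [([5, 63, 0], (24))]
= [([5, 63, 0], (24))]

Answer: [([5, 63, 0], (24))]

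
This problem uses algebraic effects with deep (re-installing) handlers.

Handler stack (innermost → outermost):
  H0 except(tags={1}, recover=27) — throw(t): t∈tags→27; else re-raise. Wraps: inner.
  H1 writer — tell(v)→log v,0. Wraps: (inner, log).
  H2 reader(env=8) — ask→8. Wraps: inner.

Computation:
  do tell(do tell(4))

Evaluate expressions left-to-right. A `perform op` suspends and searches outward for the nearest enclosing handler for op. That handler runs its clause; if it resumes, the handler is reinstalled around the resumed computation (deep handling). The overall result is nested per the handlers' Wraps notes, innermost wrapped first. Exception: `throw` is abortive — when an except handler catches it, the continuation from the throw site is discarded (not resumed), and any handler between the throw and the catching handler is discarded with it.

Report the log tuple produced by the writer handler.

Evaluation trace:
tell(4) @ H1 ⇒ log+=4
tell(0) @ H1 ⇒ log+=0
H0 returns 0
H1 returns (0, (4, 0))
H2 returns (0, (4, 0))
= (0, (4, 0))

Answer: (4, 0)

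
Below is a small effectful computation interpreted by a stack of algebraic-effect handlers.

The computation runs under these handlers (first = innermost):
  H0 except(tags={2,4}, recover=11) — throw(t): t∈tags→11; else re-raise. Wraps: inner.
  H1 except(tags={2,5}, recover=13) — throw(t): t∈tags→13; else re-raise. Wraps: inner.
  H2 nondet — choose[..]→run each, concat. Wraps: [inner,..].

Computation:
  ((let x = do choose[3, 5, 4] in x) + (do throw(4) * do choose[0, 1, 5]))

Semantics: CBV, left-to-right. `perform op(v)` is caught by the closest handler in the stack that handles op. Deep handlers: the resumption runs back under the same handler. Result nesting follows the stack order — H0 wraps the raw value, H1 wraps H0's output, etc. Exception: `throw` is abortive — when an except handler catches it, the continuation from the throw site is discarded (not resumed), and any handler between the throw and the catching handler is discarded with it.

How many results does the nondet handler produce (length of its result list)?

Step-by-step:
choose[3, 5, 4] @ H2
  branch[0] choose=3:
    throw(4) @ H0 caught ⇒ 11
    H1 returns 11
    H2 returns [11]
  branch[1] choose=5:
    throw(4) @ H0 caught ⇒ 11
    H1 returns 11
    H2 returns [11]
  branch[2] choose=4:
    throw(4) @ H0 caught ⇒ 11
    H1 returns 11
    H2 returns [11]
= [11, 11, 11]

Answer: 3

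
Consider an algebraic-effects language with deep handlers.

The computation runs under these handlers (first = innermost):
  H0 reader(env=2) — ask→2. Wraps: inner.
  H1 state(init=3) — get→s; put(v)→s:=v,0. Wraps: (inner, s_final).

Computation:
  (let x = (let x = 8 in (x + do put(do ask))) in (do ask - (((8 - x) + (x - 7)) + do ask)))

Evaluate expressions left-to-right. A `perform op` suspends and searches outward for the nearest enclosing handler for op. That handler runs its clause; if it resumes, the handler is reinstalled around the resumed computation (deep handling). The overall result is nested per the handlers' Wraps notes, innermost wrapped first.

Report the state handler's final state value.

Answer: 2

Step-by-step:
ask @ H0 ⇒ 2
put(2) @ H1 ⇒ s:=2
ask @ H0 ⇒ 2
ask @ H0 ⇒ 2
H0 returns -1
H1 returns (-1, 2)
= (-1, 2)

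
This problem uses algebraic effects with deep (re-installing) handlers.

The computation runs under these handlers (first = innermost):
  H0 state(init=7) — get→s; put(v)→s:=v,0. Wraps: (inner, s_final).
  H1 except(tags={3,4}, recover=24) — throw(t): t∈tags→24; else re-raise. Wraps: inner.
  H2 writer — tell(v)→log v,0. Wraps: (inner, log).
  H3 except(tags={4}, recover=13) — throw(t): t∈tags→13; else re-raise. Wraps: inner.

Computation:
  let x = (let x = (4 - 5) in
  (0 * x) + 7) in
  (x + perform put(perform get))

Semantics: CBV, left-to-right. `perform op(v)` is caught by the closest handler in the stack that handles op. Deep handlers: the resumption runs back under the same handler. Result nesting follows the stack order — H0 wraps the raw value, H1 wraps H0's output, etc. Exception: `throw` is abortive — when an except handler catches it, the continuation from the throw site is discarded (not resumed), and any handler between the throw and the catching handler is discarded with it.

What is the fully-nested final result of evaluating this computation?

Answer: ((7, 7), ())

Step-by-step:
get @ H0 ⇒ 7
put(7) @ H0 ⇒ s:=7
H0 returns (7, 7)
H1 returns (7, 7)
H2 returns ((7, 7), ())
H3 returns ((7, 7), ())
= ((7, 7), ())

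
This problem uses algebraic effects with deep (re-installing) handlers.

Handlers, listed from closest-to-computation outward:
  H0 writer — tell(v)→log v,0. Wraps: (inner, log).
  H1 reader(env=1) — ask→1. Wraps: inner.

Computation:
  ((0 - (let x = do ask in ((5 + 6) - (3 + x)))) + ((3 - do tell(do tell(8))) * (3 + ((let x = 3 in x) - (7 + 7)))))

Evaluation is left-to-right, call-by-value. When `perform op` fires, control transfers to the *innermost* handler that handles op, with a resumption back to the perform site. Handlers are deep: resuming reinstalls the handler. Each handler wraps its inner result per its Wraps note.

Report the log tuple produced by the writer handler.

Answer: (8, 0)

Evaluation trace:
ask @ H1 ⇒ 1
tell(8) @ H0 ⇒ log+=8
tell(0) @ H0 ⇒ log+=0
H0 returns (-31, (8, 0))
H1 returns (-31, (8, 0))
= (-31, (8, 0))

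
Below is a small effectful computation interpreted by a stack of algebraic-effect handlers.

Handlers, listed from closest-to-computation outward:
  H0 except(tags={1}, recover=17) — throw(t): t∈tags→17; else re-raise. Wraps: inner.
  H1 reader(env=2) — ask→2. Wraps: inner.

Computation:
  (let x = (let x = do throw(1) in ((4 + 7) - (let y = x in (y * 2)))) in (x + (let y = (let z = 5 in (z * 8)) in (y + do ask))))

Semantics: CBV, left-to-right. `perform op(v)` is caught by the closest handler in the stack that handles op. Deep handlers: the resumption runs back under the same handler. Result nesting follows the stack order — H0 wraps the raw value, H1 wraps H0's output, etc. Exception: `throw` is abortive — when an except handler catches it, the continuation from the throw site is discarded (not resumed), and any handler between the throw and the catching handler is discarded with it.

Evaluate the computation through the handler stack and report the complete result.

Answer: 17

Working:
throw(1) @ H0 caught ⇒ 17
H1 returns 17
= 17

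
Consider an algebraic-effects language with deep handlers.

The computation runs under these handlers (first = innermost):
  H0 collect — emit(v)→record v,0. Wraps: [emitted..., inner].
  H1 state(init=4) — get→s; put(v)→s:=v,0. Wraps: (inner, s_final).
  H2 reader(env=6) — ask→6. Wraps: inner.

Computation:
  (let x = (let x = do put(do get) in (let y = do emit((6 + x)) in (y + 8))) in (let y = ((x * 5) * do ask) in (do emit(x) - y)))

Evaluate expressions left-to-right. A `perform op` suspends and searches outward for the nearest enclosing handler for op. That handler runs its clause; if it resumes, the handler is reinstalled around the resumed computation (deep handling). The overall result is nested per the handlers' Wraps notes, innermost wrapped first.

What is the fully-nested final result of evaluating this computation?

Working:
get @ H1 ⇒ 4
put(4) @ H1 ⇒ s:=4
emit(6) @ H0 ⇒ out+=6
ask @ H2 ⇒ 6
emit(8) @ H0 ⇒ out+=8
H0 returns [6, 8, -240]
H1 returns ([6, 8, -240], 4)
H2 returns ([6, 8, -240], 4)
= ([6, 8, -240], 4)

Answer: ([6, 8, -240], 4)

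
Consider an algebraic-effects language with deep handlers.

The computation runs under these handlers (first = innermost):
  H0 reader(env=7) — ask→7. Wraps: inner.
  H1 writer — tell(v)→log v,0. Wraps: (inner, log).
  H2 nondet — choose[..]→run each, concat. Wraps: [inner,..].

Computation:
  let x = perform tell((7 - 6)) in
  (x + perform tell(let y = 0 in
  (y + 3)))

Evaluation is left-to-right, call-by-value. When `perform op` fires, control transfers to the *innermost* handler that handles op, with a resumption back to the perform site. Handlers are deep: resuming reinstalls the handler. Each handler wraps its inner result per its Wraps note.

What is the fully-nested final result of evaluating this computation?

Answer: [(0, (1, 3))]

Step-by-step:
tell(1) @ H1 ⇒ log+=1
tell(3) @ H1 ⇒ log+=3
H0 returns 0
H1 returns (0, (1, 3))
H2 returns [(0, (1, 3))]
= [(0, (1, 3))]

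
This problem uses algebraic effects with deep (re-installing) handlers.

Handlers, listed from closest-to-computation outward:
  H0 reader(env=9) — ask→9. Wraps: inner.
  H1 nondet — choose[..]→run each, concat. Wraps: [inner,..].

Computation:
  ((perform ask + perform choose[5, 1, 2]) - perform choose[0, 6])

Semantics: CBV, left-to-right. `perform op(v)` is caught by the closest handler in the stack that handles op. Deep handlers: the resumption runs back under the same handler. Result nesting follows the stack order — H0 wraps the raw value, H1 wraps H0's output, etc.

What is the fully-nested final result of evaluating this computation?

Step-by-step:
ask @ H0 ⇒ 9
choose[5, 1, 2] @ H1
  branch[0] choose=5:
    choose[0, 6] @ H1
      branch[0] choose=0:
        H0 returns 14
        H1 returns [14]
      branch[1] choose=6:
        H0 returns 8
        H1 returns [8]
  branch[1] choose=1:
    choose[0, 6] @ H1
      branch[0] choose=0:
        H0 returns 10
        H1 returns [10]
      branch[1] choose=6:
        H0 returns 4
        H1 returns [4]
  branch[2] choose=2:
    choose[0, 6] @ H1
      branch[0] choose=0:
        H0 returns 11
        H1 returns [11]
      branch[1] choose=6:
        H0 returns 5
        H1 returns [5]
= [14, 8, 10, 4, 11, 5]

Answer: [14, 8, 10, 4, 11, 5]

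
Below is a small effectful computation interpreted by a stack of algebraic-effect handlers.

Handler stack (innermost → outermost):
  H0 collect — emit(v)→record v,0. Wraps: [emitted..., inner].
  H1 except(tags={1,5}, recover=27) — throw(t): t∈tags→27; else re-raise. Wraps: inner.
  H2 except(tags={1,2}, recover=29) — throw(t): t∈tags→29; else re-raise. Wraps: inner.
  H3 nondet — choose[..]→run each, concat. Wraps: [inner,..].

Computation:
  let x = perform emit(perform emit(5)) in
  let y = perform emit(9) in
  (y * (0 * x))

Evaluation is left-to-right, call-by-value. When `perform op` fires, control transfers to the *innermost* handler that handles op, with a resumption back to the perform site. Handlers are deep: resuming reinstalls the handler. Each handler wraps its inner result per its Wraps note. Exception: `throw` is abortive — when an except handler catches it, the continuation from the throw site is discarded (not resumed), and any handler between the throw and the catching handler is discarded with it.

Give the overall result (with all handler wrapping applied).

Answer: [[5, 0, 9, 0]]

Step-by-step:
emit(5) @ H0 ⇒ out+=5
emit(0) @ H0 ⇒ out+=0
emit(9) @ H0 ⇒ out+=9
H0 returns [5, 0, 9, 0]
H1 returns [5, 0, 9, 0]
H2 returns [5, 0, 9, 0]
H3 returns [[5, 0, 9, 0]]
= [[5, 0, 9, 0]]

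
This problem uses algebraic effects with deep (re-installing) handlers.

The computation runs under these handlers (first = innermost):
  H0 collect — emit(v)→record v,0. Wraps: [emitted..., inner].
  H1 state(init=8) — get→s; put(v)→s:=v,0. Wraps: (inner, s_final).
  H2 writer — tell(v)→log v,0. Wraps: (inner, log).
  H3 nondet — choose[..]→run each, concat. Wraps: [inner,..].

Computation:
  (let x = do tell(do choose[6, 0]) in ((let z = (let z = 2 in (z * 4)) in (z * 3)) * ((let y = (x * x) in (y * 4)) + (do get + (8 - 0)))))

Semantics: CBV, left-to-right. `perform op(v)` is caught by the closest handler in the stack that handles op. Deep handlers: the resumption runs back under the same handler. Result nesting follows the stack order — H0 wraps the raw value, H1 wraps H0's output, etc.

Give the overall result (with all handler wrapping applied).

Answer: [(([384], 8), (6)), (([384], 8), (0))]

Evaluation trace:
choose[6, 0] @ H3
  branch[0] choose=6:
    tell(6) @ H2 ⇒ log+=6
    get @ H1 ⇒ 8
    H0 returns [384]
    H1 returns ([384], 8)
    H2 returns (([384], 8), (6))
    H3 returns [(([384], 8), (6))]
  branch[1] choose=0:
    tell(0) @ H2 ⇒ log+=0
    get @ H1 ⇒ 8
    H0 returns [384]
    H1 returns ([384], 8)
    H2 returns (([384], 8), (0))
    H3 returns [(([384], 8), (0))]
= [(([384], 8), (6)), (([384], 8), (0))]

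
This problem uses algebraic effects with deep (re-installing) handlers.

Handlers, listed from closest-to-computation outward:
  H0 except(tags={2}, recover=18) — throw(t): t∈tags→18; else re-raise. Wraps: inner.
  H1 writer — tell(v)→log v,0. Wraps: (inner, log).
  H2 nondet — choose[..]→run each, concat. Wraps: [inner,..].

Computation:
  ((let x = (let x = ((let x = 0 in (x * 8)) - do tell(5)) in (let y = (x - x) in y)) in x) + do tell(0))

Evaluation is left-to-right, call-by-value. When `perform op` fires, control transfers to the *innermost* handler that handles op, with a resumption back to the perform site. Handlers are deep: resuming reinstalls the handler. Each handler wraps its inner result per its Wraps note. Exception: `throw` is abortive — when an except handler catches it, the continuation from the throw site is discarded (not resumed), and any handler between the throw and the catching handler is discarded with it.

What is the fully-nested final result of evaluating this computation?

Answer: [(0, (5, 0))]

Step-by-step:
tell(5) @ H1 ⇒ log+=5
tell(0) @ H1 ⇒ log+=0
H0 returns 0
H1 returns (0, (5, 0))
H2 returns [(0, (5, 0))]
= [(0, (5, 0))]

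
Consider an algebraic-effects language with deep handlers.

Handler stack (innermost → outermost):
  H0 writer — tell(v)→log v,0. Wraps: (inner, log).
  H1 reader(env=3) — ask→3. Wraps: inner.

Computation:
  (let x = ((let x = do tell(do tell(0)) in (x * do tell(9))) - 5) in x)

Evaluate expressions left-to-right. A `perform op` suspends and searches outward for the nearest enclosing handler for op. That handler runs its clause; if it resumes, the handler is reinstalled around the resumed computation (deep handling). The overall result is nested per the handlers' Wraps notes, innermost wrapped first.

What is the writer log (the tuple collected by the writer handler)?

Step-by-step:
tell(0) @ H0 ⇒ log+=0
tell(0) @ H0 ⇒ log+=0
tell(9) @ H0 ⇒ log+=9
H0 returns (-5, (0, 0, 9))
H1 returns (-5, (0, 0, 9))
= (-5, (0, 0, 9))

Answer: (0, 0, 9)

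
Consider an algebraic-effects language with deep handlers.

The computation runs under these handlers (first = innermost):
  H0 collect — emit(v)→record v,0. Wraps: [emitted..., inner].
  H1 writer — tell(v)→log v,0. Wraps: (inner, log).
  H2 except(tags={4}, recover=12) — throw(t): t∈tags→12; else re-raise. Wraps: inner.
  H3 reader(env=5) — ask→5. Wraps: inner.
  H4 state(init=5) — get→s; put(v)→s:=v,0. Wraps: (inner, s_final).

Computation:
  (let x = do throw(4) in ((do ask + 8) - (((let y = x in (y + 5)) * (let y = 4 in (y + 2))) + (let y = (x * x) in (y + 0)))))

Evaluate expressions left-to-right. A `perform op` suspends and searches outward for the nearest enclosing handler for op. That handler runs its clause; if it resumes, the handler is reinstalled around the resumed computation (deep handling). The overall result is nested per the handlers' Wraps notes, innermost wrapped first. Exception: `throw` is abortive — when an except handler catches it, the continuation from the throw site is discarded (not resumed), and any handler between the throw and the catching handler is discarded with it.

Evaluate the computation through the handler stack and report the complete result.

Answer: (12, 5)

Evaluation trace:
throw(4) @ H2 caught ⇒ 12
H3 returns 12
H4 returns (12, 5)
= (12, 5)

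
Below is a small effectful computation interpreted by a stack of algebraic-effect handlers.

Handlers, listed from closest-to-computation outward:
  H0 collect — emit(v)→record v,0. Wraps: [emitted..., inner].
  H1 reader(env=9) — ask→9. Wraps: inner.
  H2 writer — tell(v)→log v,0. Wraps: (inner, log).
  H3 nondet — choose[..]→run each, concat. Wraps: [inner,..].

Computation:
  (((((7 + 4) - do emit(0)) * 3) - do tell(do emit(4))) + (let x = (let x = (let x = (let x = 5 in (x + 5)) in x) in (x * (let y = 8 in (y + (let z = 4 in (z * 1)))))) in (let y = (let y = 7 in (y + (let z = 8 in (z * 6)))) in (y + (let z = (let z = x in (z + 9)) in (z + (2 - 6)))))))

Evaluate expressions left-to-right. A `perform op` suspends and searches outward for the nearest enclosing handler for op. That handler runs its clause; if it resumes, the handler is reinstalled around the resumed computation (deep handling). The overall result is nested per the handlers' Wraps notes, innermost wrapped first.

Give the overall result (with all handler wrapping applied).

Answer: [([0, 4, 213], (0))]

Step-by-step:
emit(0) @ H0 ⇒ out+=0
emit(4) @ H0 ⇒ out+=4
tell(0) @ H2 ⇒ log+=0
H0 returns [0, 4, 213]
H1 returns [0, 4, 213]
H2 returns ([0, 4, 213], (0))
H3 returns [([0, 4, 213], (0))]
= [([0, 4, 213], (0))]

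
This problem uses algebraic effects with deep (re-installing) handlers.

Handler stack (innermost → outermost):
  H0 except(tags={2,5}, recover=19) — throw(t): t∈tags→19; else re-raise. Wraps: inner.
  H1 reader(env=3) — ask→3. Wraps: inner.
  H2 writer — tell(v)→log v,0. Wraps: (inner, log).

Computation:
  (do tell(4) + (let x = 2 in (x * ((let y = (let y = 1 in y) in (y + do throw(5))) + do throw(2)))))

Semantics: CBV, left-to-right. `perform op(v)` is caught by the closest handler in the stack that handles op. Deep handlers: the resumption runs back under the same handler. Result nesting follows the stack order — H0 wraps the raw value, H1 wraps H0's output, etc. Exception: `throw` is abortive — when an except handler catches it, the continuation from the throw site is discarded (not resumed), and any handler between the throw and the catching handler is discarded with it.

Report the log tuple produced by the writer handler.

Working:
tell(4) @ H2 ⇒ log+=4
throw(5) @ H0 caught ⇒ 19
H1 returns 19
H2 returns (19, (4))
= (19, (4))

Answer: (4)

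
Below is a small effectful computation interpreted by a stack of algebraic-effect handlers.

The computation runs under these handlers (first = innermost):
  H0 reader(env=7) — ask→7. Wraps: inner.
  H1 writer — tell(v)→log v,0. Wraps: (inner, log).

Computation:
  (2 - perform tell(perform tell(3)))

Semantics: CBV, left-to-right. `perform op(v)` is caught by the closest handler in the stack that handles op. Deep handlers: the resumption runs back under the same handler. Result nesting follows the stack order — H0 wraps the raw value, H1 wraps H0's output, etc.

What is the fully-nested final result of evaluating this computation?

Answer: (2, (3, 0))

Evaluation trace:
tell(3) @ H1 ⇒ log+=3
tell(0) @ H1 ⇒ log+=0
H0 returns 2
H1 returns (2, (3, 0))
= (2, (3, 0))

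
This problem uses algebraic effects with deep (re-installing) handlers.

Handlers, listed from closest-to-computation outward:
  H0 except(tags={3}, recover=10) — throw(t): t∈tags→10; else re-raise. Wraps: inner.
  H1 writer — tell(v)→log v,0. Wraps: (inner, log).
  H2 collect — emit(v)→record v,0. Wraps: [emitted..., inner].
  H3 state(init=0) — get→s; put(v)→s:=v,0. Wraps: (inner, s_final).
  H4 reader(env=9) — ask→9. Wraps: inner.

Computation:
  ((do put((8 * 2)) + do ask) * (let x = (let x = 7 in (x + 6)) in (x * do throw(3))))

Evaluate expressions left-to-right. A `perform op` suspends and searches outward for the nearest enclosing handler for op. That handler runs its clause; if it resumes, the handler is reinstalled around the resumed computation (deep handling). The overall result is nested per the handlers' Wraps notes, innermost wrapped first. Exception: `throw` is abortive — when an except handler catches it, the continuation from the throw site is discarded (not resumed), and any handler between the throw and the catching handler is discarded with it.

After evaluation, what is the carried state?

Answer: 16

Step-by-step:
put(16) @ H3 ⇒ s:=16
ask @ H4 ⇒ 9
throw(3) @ H0 caught ⇒ 10
H1 returns (10, ())
H2 returns [(10, ())]
H3 returns ([(10, ())], 16)
H4 returns ([(10, ())], 16)
= ([(10, ())], 16)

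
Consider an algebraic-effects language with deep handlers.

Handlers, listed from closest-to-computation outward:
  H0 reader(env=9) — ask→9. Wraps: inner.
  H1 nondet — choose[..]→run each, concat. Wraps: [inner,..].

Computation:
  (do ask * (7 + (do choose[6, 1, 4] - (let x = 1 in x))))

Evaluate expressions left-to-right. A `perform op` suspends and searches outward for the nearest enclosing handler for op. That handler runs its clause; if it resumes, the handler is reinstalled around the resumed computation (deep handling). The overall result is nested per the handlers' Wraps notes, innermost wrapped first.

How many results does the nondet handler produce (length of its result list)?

Answer: 3

Step-by-step:
ask @ H0 ⇒ 9
choose[6, 1, 4] @ H1
  branch[0] choose=6:
    H0 returns 108
    H1 returns [108]
  branch[1] choose=1:
    H0 returns 63
    H1 returns [63]
  branch[2] choose=4:
    H0 returns 90
    H1 returns [90]
= [108, 63, 90]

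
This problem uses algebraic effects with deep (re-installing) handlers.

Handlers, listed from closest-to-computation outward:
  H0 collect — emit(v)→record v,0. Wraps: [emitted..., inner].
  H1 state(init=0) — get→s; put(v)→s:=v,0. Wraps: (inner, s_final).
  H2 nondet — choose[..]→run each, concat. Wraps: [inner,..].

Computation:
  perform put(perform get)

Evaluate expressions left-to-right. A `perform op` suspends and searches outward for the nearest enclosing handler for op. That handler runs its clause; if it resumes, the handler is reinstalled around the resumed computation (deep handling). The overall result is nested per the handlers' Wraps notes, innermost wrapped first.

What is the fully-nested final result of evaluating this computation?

Evaluation trace:
get @ H1 ⇒ 0
put(0) @ H1 ⇒ s:=0
H0 returns [0]
H1 returns ([0], 0)
H2 returns [([0], 0)]
= [([0], 0)]

Answer: [([0], 0)]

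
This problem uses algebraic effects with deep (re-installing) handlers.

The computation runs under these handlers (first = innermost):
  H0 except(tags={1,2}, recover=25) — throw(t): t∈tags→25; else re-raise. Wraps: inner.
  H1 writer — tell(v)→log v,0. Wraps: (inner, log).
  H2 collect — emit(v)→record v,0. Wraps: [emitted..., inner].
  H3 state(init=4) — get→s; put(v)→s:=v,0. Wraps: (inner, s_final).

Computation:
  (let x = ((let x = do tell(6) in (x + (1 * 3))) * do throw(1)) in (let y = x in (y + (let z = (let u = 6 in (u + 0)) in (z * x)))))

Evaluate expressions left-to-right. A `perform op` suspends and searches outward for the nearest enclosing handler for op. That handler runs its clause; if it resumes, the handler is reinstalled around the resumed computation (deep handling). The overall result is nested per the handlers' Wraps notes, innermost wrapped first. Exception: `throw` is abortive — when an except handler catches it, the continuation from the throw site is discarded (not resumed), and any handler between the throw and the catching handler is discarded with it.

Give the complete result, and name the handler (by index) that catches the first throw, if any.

Working:
tell(6) @ H1 ⇒ log+=6
throw(1) @ H0 caught ⇒ 25
H1 returns (25, (6))
H2 returns [(25, (6))]
H3 returns ([(25, (6))], 4)
= ([(25, (6))], 4)

Answer: ([(25, (6))], 4) ; first throw caught by: H0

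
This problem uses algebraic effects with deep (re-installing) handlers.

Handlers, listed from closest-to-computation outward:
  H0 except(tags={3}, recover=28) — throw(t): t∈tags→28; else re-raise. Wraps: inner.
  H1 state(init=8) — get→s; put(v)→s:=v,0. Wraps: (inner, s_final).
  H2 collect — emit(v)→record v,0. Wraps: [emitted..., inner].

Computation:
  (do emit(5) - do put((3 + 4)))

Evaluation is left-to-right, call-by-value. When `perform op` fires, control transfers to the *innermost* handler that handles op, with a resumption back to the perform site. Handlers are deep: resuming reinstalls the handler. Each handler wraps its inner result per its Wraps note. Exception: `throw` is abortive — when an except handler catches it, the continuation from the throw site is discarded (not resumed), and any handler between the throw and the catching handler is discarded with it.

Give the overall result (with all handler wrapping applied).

Answer: [5, (0, 7)]

Working:
emit(5) @ H2 ⇒ out+=5
put(7) @ H1 ⇒ s:=7
H0 returns 0
H1 returns (0, 7)
H2 returns [5, (0, 7)]
= [5, (0, 7)]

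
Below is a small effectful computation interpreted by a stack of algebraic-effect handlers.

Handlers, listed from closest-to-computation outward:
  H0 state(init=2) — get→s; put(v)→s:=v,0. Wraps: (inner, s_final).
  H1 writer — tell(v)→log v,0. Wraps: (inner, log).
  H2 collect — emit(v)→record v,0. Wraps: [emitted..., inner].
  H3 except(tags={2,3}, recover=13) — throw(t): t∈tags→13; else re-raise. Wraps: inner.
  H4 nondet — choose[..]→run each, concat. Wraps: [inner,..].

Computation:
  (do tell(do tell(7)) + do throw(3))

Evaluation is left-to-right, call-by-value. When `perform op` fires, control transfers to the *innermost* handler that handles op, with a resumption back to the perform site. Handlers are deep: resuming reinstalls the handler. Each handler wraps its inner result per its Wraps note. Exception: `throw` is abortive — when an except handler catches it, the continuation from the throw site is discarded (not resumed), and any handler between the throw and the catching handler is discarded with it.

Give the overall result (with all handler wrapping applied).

Evaluation trace:
tell(7) @ H1 ⇒ log+=7
tell(0) @ H1 ⇒ log+=0
throw(3) @ H3 caught ⇒ 13
H4 returns [13]
= [13]

Answer: [13]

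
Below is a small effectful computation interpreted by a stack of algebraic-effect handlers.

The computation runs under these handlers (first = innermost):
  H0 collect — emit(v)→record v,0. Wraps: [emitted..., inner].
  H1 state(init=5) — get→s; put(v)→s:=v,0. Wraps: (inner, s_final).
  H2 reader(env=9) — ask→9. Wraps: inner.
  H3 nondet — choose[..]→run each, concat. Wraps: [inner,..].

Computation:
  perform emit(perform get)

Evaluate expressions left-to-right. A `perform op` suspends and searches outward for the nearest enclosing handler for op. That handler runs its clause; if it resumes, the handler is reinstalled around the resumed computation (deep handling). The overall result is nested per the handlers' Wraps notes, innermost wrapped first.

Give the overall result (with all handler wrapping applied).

Evaluation trace:
get @ H1 ⇒ 5
emit(5) @ H0 ⇒ out+=5
H0 returns [5, 0]
H1 returns ([5, 0], 5)
H2 returns ([5, 0], 5)
H3 returns [([5, 0], 5)]
= [([5, 0], 5)]

Answer: [([5, 0], 5)]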